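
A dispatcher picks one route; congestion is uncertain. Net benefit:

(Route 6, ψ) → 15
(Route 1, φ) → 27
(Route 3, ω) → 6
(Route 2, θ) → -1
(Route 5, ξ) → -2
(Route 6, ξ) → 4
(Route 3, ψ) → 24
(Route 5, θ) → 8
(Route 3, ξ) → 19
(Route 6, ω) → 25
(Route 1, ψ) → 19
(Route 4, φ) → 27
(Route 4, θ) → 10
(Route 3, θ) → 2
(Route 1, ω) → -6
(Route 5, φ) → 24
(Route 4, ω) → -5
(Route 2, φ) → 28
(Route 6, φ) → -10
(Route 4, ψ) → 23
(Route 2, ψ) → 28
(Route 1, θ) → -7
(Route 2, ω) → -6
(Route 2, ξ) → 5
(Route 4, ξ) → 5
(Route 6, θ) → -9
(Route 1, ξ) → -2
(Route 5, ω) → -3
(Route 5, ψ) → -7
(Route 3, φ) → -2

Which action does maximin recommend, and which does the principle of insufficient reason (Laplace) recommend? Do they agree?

Row minima: Route 1=-7, Route 2=-6, Route 3=-2, Route 4=-5, Route 5=-7, Route 6=-10
Best worst-case = -2 → Route 3.
Row averages: Route 1=6.2, Route 2=10.8, Route 3=9.8, Route 4=12, Route 5=4, Route 6=5
Highest average = 12 → Route 4.

maximin → Route 3; laplace → Route 4 (disagree)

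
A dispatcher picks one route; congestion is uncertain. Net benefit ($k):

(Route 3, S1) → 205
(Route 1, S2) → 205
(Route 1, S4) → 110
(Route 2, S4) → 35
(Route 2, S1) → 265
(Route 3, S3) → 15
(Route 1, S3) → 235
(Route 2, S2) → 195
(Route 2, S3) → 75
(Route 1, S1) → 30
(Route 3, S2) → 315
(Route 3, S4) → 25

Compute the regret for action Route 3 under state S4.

85

Best payoff under S4 is 110.
Regret = 110 − 25 = 85.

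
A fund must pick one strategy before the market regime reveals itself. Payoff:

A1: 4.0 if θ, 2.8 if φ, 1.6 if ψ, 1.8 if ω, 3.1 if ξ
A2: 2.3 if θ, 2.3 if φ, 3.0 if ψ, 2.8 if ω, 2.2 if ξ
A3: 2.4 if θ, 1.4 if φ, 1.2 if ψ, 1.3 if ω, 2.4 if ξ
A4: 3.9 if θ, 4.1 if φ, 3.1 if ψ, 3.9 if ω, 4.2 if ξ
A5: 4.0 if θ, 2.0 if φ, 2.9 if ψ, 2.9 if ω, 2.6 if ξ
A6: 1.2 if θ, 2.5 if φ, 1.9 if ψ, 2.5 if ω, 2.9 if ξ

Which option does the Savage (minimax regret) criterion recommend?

A4

Column bests: θ=4.0, φ=4.1, ψ=3.1, ω=3.9, ξ=4.2.
A1 regrets: 0.0, 1.3, 1.5, 2.1, 1.1 → max 2.1
A2 regrets: 1.7, 1.8, 0.1, 1.1, 2.0 → max 2.0
A3 regrets: 1.6, 2.7, 1.9, 2.6, 1.8 → max 2.7
A4 regrets: 0.1, 0.0, 0.0, 0.0, 0.0 → max 0.1
A5 regrets: 0.0, 2.1, 0.2, 1.0, 1.6 → max 2.1
A6 regrets: 2.8, 1.6, 1.2, 1.4, 1.3 → max 2.8
Smallest max regret = 0.1 → A4.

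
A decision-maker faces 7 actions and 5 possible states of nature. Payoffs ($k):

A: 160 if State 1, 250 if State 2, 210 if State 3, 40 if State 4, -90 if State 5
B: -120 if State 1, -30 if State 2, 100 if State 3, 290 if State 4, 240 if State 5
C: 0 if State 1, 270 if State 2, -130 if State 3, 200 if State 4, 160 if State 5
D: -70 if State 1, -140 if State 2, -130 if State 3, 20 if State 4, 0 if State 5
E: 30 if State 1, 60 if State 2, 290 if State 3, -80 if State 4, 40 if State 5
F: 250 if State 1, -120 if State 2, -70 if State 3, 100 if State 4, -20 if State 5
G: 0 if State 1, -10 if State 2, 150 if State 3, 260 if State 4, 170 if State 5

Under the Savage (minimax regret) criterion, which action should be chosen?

Column bests: State 1=250, State 2=270, State 3=290, State 4=290, State 5=240.
A regrets: 90, 20, 80, 250, 330 → max 330
B regrets: 370, 300, 190, 0, 0 → max 370
C regrets: 250, 0, 420, 90, 80 → max 420
D regrets: 320, 410, 420, 270, 240 → max 420
E regrets: 220, 210, 0, 370, 200 → max 370
F regrets: 0, 390, 360, 190, 260 → max 390
G regrets: 250, 280, 140, 30, 70 → max 280
Smallest max regret = 280 → G.

G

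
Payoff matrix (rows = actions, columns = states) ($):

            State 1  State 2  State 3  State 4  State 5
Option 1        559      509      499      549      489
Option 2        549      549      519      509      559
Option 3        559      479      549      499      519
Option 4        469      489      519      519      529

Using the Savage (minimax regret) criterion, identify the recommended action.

Option 2

Column bests: State 1=559, State 2=549, State 3=549, State 4=549, State 5=559.
Option 1 regrets: 0, 40, 50, 0, 70 → max 70
Option 2 regrets: 10, 0, 30, 40, 0 → max 40
Option 3 regrets: 0, 70, 0, 50, 40 → max 70
Option 4 regrets: 90, 60, 30, 30, 30 → max 90
Smallest max regret = 40 → Option 2.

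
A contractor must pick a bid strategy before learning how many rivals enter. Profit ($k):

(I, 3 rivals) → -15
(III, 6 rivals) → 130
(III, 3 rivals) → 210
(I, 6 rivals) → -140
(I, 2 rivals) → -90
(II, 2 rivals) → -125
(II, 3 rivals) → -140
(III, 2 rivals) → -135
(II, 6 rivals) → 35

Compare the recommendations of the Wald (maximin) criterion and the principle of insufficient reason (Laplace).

Row minima: I=-140, II=-140, III=-135
Best worst-case = -135 → III.
Row averages: I=-245/3, II=-230/3, III=205/3
Highest average = 205/3 → III.

maximin → III; laplace → III (agree)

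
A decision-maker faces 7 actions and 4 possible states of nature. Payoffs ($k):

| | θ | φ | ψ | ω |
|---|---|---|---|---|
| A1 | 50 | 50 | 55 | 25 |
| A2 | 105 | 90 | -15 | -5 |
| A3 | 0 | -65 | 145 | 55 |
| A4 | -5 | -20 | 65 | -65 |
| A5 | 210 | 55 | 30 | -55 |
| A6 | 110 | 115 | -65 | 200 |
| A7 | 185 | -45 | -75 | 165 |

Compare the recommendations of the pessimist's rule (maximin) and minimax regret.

maximin → A1; minimax regret → A1 (agree)

Row minima: A1=25, A2=-15, A3=-65, A4=-65, A5=-55, A6=-65, A7=-75
Best worst-case = 25 → A1.
Column bests: θ=210, φ=115, ψ=145, ω=200.
A1 regrets: 160, 65, 90, 175 → max 175
A2 regrets: 105, 25, 160, 205 → max 205
A3 regrets: 210, 180, 0, 145 → max 210
A4 regrets: 215, 135, 80, 265 → max 265
A5 regrets: 0, 60, 115, 255 → max 255
A6 regrets: 100, 0, 210, 0 → max 210
A7 regrets: 25, 160, 220, 35 → max 220
Smallest max regret = 175 → A1.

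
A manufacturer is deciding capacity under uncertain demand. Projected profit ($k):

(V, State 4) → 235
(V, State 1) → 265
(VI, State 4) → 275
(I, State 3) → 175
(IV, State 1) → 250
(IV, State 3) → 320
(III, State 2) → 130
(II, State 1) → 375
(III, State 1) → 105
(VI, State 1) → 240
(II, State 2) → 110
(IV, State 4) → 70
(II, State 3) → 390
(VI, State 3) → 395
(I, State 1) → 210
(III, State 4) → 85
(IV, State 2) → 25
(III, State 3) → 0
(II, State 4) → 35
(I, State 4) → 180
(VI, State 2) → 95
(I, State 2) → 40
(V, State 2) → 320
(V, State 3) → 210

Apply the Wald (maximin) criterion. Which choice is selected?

Row minima: I=40, II=35, III=0, IV=25, V=210, VI=95
Best worst-case = 210 → V.

V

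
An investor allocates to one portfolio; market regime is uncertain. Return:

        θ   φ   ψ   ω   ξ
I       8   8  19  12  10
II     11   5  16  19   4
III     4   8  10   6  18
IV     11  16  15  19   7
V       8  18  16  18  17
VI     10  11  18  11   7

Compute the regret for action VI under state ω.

8

Best payoff under ω is 19.
Regret = 19 − 11 = 8.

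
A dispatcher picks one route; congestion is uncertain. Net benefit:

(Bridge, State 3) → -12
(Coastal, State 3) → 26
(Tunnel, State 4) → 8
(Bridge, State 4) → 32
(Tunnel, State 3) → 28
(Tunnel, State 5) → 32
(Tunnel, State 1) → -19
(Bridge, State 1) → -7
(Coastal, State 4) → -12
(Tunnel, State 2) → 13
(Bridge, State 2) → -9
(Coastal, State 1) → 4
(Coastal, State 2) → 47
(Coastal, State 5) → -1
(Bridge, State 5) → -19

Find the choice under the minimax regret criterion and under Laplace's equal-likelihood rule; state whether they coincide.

Column bests: State 1=4, State 2=47, State 3=28, State 4=32, State 5=32.
Tunnel regrets: 23, 34, 0, 24, 0 → max 34
Coastal regrets: 0, 0, 2, 44, 33 → max 44
Bridge regrets: 11, 56, 40, 0, 51 → max 56
Smallest max regret = 34 → Tunnel.
Row averages: Tunnel=12.4, Coastal=12.8, Bridge=-3
Highest average = 12.8 → Coastal.

minimax regret → Tunnel; laplace → Coastal (disagree)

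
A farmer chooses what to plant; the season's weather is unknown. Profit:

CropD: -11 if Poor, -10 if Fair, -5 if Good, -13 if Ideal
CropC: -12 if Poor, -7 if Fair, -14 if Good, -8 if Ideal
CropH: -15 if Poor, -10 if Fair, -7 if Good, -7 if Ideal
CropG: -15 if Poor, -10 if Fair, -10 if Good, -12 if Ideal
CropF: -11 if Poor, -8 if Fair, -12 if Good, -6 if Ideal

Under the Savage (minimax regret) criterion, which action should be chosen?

CropH

Column bests: Poor=-11, Fair=-7, Good=-5, Ideal=-6.
CropD regrets: 0, 3, 0, 7 → max 7
CropC regrets: 1, 0, 9, 2 → max 9
CropH regrets: 4, 3, 2, 1 → max 4
CropG regrets: 4, 3, 5, 6 → max 6
CropF regrets: 0, 1, 7, 0 → max 7
Smallest max regret = 4 → CropH.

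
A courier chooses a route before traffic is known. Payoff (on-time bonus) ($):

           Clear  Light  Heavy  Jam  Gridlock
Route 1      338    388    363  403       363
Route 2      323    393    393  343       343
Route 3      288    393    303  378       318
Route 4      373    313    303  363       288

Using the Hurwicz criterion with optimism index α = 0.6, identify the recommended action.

Route 1: 0.6·403 + 0.4·338 = 377
Route 2: 0.6·393 + 0.4·323 = 365
Route 3: 0.6·393 + 0.4·288 = 351
Route 4: 0.6·373 + 0.4·288 = 339
Highest Hurwicz score = 377 → Route 1.

Route 1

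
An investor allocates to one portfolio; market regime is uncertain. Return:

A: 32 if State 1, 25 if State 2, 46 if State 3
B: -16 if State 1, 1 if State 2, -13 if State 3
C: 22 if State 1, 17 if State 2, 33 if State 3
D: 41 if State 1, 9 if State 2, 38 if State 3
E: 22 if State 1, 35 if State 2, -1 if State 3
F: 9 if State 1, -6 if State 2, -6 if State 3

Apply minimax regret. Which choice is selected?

A

Column bests: State 1=41, State 2=35, State 3=46.
A regrets: 9, 10, 0 → max 10
B regrets: 57, 34, 59 → max 59
C regrets: 19, 18, 13 → max 19
D regrets: 0, 26, 8 → max 26
E regrets: 19, 0, 47 → max 47
F regrets: 32, 41, 52 → max 52
Smallest max regret = 10 → A.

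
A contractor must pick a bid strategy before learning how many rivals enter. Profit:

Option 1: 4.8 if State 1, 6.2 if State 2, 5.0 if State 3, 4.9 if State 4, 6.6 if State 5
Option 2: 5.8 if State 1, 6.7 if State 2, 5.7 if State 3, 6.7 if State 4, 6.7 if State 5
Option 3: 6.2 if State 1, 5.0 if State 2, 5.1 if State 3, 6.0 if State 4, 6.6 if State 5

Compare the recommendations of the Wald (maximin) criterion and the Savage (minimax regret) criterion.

Row minima: Option 1=4.8, Option 2=5.7, Option 3=5.0
Best worst-case = 5.7 → Option 2.
Column bests: State 1=6.2, State 2=6.7, State 3=5.7, State 4=6.7, State 5=6.7.
Option 1 regrets: 1.4, 0.5, 0.7, 1.8, 0.1 → max 1.8
Option 2 regrets: 0.4, 0.0, 0.0, 0.0, 0.0 → max 0.4
Option 3 regrets: 0.0, 1.7, 0.6, 0.7, 0.1 → max 1.7
Smallest max regret = 0.4 → Option 2.

maximin → Option 2; minimax regret → Option 2 (agree)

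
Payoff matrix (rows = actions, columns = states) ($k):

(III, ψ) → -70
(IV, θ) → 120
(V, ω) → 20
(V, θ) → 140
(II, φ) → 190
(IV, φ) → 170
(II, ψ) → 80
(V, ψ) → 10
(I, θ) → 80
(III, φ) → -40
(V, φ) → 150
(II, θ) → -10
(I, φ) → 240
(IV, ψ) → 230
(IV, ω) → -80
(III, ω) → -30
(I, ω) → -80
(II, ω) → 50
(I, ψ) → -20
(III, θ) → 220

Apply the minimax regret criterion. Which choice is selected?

IV

Column bests: θ=220, φ=240, ψ=230, ω=50.
I regrets: 140, 0, 250, 130 → max 250
II regrets: 230, 50, 150, 0 → max 230
III regrets: 0, 280, 300, 80 → max 300
IV regrets: 100, 70, 0, 130 → max 130
V regrets: 80, 90, 220, 30 → max 220
Smallest max regret = 130 → IV.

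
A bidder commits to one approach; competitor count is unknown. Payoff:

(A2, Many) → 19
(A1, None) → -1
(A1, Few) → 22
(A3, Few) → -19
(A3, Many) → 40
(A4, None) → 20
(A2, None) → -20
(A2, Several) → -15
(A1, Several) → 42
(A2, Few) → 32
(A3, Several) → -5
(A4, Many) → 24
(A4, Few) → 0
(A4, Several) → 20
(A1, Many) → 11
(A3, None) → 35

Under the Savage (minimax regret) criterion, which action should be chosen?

A4

Column bests: None=35, Few=32, Several=42, Many=40.
A1 regrets: 36, 10, 0, 29 → max 36
A2 regrets: 55, 0, 57, 21 → max 57
A3 regrets: 0, 51, 47, 0 → max 51
A4 regrets: 15, 32, 22, 16 → max 32
Smallest max regret = 32 → A4.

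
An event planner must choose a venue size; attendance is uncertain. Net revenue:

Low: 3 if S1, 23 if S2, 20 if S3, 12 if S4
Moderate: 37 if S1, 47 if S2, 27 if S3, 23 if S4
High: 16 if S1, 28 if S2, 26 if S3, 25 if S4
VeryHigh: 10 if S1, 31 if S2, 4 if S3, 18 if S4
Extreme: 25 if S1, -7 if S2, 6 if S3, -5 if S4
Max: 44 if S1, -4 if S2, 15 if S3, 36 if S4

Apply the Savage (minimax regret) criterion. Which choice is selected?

Moderate

Column bests: S1=44, S2=47, S3=27, S4=36.
Low regrets: 41, 24, 7, 24 → max 41
Moderate regrets: 7, 0, 0, 13 → max 13
High regrets: 28, 19, 1, 11 → max 28
VeryHigh regrets: 34, 16, 23, 18 → max 34
Extreme regrets: 19, 54, 21, 41 → max 54
Max regrets: 0, 51, 12, 0 → max 51
Smallest max regret = 13 → Moderate.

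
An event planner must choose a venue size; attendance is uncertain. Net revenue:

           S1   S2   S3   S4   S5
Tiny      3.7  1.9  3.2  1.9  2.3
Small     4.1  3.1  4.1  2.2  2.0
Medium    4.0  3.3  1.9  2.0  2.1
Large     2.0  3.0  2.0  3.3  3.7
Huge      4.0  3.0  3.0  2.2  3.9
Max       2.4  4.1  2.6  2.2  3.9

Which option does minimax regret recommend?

Column bests: S1=4.1, S2=4.1, S3=4.1, S4=3.3, S5=3.9.
Tiny regrets: 0.4, 2.2, 0.9, 1.4, 1.6 → max 2.2
Small regrets: 0.0, 1.0, 0.0, 1.1, 1.9 → max 1.9
Medium regrets: 0.1, 0.8, 2.2, 1.3, 1.8 → max 2.2
Large regrets: 2.1, 1.1, 2.1, 0.0, 0.2 → max 2.1
Huge regrets: 0.1, 1.1, 1.1, 1.1, 0.0 → max 1.1
Max regrets: 1.7, 0.0, 1.5, 1.1, 0.0 → max 1.7
Smallest max regret = 1.1 → Huge.

Huge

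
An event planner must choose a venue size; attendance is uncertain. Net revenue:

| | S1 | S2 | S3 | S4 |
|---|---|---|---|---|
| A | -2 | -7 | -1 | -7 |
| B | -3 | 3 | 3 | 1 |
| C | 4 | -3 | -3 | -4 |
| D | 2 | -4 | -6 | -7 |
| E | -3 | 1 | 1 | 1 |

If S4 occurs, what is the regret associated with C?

Best payoff under S4 is 1.
Regret = 1 − (-4) = 5.

5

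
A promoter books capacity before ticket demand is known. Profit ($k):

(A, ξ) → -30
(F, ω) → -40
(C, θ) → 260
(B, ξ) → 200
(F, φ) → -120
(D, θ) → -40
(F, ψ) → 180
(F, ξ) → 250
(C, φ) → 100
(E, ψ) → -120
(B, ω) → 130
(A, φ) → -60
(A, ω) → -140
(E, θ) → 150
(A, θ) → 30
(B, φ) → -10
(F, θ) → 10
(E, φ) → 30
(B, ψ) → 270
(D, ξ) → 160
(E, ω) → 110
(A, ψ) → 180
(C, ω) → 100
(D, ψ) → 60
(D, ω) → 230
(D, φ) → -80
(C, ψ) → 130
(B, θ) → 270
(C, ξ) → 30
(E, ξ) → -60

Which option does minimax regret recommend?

Column bests: θ=270, φ=100, ψ=270, ω=230, ξ=250.
A regrets: 240, 160, 90, 370, 280 → max 370
B regrets: 0, 110, 0, 100, 50 → max 110
C regrets: 10, 0, 140, 130, 220 → max 220
D regrets: 310, 180, 210, 0, 90 → max 310
E regrets: 120, 70, 390, 120, 310 → max 390
F regrets: 260, 220, 90, 270, 0 → max 270
Smallest max regret = 110 → B.

B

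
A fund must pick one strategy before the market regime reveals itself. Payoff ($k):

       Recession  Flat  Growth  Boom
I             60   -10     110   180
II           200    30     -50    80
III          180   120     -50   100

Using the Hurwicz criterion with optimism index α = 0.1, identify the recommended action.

I: 0.1·180 + 0.9·(-10) = 9
II: 0.1·200 + 0.9·(-50) = -25
III: 0.1·180 + 0.9·(-50) = -27
Highest Hurwicz score = 9 → I.

I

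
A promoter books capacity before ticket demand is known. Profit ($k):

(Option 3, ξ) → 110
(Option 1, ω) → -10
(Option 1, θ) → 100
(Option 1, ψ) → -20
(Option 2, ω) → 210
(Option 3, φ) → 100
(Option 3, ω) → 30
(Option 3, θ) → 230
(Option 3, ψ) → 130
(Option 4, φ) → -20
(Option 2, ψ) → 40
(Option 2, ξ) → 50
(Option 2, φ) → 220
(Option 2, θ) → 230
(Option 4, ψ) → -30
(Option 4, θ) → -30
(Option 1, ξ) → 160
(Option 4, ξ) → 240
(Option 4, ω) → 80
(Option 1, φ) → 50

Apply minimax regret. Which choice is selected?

Column bests: θ=230, φ=220, ψ=130, ω=210, ξ=240.
Option 1 regrets: 130, 170, 150, 220, 80 → max 220
Option 2 regrets: 0, 0, 90, 0, 190 → max 190
Option 3 regrets: 0, 120, 0, 180, 130 → max 180
Option 4 regrets: 260, 240, 160, 130, 0 → max 260
Smallest max regret = 180 → Option 3.

Option 3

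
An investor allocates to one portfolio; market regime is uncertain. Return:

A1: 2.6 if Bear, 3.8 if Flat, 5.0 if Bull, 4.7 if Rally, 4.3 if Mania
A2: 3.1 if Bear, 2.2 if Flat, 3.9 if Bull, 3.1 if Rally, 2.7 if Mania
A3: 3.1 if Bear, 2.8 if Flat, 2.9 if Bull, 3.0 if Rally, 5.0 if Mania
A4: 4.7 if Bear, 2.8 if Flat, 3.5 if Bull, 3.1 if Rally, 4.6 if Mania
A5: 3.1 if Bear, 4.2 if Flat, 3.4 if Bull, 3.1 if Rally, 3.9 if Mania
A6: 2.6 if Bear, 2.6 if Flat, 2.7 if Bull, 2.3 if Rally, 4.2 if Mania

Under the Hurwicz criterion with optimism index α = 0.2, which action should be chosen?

A1: 0.2·5.0 + 0.8·2.6 = 3.08
A2: 0.2·3.9 + 0.8·2.2 = 2.54
A3: 0.2·5.0 + 0.8·2.8 = 3.24
A4: 0.2·4.7 + 0.8·2.8 = 3.18
A5: 0.2·4.2 + 0.8·3.1 = 3.32
A6: 0.2·4.2 + 0.8·2.3 = 2.68
Highest Hurwicz score = 3.32 → A5.

A5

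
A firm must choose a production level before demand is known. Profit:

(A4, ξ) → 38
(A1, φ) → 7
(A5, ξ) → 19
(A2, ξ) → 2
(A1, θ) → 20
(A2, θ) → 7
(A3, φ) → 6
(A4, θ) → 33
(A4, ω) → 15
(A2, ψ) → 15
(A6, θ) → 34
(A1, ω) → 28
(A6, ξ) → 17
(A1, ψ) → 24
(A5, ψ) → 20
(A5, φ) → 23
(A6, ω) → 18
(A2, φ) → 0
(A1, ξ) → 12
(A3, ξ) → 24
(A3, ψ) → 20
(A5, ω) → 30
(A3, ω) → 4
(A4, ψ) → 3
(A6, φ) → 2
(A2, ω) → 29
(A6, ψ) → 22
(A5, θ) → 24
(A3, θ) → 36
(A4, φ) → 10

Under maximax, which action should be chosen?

A4

Row maxima: A1=28, A2=29, A3=36, A4=38, A5=30, A6=34
Best best-case = 38 → A4.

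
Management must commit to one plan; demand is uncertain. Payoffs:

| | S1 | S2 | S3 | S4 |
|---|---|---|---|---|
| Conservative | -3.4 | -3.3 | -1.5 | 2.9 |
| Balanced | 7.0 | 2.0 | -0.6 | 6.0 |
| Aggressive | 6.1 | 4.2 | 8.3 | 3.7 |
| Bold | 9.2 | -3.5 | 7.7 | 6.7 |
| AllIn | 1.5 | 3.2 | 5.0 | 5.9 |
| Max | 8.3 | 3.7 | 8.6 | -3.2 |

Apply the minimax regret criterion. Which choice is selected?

Column bests: S1=9.2, S2=4.2, S3=8.6, S4=6.7.
Conservative regrets: 12.6, 7.5, 10.1, 3.8 → max 12.6
Balanced regrets: 2.2, 2.2, 9.2, 0.7 → max 9.2
Aggressive regrets: 3.1, 0.0, 0.3, 3.0 → max 3.1
Bold regrets: 0.0, 7.7, 0.9, 0.0 → max 7.7
AllIn regrets: 7.7, 1.0, 3.6, 0.8 → max 7.7
Max regrets: 0.9, 0.5, 0.0, 9.9 → max 9.9
Smallest max regret = 3.1 → Aggressive.

Aggressive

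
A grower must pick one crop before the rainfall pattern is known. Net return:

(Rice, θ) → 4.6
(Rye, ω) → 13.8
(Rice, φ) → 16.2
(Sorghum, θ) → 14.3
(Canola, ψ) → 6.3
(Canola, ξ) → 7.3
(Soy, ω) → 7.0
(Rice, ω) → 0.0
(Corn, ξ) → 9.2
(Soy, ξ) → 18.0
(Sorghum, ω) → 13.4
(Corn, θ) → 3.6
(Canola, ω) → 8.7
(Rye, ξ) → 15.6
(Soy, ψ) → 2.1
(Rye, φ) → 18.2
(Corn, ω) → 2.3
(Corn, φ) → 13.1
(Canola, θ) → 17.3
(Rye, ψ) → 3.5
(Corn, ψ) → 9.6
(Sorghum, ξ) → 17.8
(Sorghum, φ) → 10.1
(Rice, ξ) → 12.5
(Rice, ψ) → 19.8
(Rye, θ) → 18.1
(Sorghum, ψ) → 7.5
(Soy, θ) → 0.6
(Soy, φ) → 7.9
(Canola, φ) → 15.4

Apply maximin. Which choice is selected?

Row minima: Rice=0.0, Rye=3.5, Soy=0.6, Sorghum=7.5, Corn=2.3, Canola=6.3
Best worst-case = 7.5 → Sorghum.

Sorghum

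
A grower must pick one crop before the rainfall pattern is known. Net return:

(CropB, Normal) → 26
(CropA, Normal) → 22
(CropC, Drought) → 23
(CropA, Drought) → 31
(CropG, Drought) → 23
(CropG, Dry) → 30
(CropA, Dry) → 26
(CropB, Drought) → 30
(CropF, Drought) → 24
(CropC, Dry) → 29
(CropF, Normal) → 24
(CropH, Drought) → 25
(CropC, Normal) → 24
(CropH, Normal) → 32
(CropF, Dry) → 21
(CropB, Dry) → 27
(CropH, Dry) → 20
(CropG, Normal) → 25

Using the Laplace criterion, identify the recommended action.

CropB

Row averages: CropF=23, CropA=79/3, CropG=26, CropC=76/3, CropB=83/3, CropH=77/3
Highest average = 83/3 → CropB.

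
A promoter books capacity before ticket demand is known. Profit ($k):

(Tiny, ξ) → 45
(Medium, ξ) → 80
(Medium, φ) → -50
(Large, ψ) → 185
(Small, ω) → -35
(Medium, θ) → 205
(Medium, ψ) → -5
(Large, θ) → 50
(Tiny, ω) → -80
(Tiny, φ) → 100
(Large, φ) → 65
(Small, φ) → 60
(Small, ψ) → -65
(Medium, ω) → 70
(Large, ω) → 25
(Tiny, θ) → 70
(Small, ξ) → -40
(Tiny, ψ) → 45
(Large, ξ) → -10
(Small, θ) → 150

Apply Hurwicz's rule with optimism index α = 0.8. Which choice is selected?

Medium

Tiny: 0.8·100 + 0.2·(-80) = 64
Small: 0.8·150 + 0.2·(-65) = 107
Medium: 0.8·205 + 0.2·(-50) = 154
Large: 0.8·185 + 0.2·(-10) = 146
Highest Hurwicz score = 154 → Medium.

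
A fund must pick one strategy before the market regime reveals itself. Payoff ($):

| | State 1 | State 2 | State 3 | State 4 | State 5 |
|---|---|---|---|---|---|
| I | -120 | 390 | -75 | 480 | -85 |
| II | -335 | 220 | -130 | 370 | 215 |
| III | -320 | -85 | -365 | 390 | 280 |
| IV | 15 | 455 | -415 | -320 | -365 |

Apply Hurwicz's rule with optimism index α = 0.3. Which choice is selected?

I: 0.3·480 + 0.7·(-120) = 60
II: 0.3·370 + 0.7·(-335) = -123.5
III: 0.3·390 + 0.7·(-365) = -138.5
IV: 0.3·455 + 0.7·(-415) = -154
Highest Hurwicz score = 60 → I.

I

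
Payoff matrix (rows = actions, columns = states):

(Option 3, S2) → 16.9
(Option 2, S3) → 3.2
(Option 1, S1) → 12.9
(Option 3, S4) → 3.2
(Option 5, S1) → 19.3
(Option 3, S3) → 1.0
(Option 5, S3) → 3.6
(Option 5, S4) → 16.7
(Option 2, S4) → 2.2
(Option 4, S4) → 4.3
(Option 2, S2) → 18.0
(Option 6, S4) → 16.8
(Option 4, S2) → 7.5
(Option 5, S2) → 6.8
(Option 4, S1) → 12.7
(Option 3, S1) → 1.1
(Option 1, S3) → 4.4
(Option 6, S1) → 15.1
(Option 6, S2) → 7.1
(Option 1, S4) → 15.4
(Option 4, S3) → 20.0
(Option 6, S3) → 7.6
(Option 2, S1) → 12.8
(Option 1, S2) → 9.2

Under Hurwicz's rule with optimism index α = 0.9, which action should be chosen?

Option 1: 0.9·15.4 + 0.1·4.4 = 14.3
Option 2: 0.9·18.0 + 0.1·2.2 = 16.42
Option 3: 0.9·16.9 + 0.1·1.0 = 15.31
Option 4: 0.9·20.0 + 0.1·4.3 = 18.43
Option 5: 0.9·19.3 + 0.1·3.6 = 17.73
Option 6: 0.9·16.8 + 0.1·7.1 = 15.83
Highest Hurwicz score = 18.43 → Option 4.

Option 4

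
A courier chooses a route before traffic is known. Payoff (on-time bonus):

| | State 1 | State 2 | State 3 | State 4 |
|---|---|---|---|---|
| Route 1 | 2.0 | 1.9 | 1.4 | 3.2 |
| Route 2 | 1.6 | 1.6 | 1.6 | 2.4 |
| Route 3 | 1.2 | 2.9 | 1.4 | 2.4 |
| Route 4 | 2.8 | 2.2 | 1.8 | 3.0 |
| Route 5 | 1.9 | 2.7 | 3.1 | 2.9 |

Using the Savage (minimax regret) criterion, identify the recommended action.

Route 5

Column bests: State 1=2.8, State 2=2.9, State 3=3.1, State 4=3.2.
Route 1 regrets: 0.8, 1.0, 1.7, 0.0 → max 1.7
Route 2 regrets: 1.2, 1.3, 1.5, 0.8 → max 1.5
Route 3 regrets: 1.6, 0.0, 1.7, 0.8 → max 1.7
Route 4 regrets: 0.0, 0.7, 1.3, 0.2 → max 1.3
Route 5 regrets: 0.9, 0.2, 0.0, 0.3 → max 0.9
Smallest max regret = 0.9 → Route 5.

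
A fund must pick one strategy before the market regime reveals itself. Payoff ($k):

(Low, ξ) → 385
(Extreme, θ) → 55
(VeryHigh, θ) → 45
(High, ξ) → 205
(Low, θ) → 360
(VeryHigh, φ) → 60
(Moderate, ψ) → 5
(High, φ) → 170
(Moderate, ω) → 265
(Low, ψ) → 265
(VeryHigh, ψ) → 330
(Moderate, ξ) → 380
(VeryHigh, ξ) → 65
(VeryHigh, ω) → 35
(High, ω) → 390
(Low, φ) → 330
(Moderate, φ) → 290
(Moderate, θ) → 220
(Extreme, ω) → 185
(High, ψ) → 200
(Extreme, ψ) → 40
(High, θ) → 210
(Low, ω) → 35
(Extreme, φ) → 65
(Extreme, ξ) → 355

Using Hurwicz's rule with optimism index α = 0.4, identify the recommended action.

High

Low: 0.4·385 + 0.6·35 = 175
Moderate: 0.4·380 + 0.6·5 = 155
High: 0.4·390 + 0.6·170 = 258
VeryHigh: 0.4·330 + 0.6·35 = 153
Extreme: 0.4·355 + 0.6·40 = 166
Highest Hurwicz score = 258 → High.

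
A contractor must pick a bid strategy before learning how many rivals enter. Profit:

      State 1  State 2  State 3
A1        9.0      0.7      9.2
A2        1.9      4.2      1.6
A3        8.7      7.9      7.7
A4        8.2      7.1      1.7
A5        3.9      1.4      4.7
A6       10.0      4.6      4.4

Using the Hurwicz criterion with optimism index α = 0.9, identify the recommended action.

A6

A1: 0.9·9.2 + 0.1·0.7 = 8.35
A2: 0.9·4.2 + 0.1·1.6 = 3.94
A3: 0.9·8.7 + 0.1·7.7 = 8.6
A4: 0.9·8.2 + 0.1·1.7 = 7.55
A5: 0.9·4.7 + 0.1·1.4 = 4.37
A6: 0.9·10.0 + 0.1·4.4 = 9.44
Highest Hurwicz score = 9.44 → A6.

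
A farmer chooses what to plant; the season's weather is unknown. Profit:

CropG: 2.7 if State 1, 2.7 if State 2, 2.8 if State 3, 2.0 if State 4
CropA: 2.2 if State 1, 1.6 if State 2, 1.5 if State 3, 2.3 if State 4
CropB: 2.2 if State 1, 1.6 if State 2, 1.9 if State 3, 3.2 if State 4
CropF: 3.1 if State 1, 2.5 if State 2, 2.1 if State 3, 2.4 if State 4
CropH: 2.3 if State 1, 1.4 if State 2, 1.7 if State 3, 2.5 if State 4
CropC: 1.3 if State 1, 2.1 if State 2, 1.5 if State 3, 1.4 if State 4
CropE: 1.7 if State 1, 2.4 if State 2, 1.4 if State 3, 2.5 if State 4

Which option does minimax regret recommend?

CropF

Column bests: State 1=3.1, State 2=2.7, State 3=2.8, State 4=3.2.
CropG regrets: 0.4, 0.0, 0.0, 1.2 → max 1.2
CropA regrets: 0.9, 1.1, 1.3, 0.9 → max 1.3
CropB regrets: 0.9, 1.1, 0.9, 0.0 → max 1.1
CropF regrets: 0.0, 0.2, 0.7, 0.8 → max 0.8
CropH regrets: 0.8, 1.3, 1.1, 0.7 → max 1.3
CropC regrets: 1.8, 0.6, 1.3, 1.8 → max 1.8
CropE regrets: 1.4, 0.3, 1.4, 0.7 → max 1.4
Smallest max regret = 0.8 → CropF.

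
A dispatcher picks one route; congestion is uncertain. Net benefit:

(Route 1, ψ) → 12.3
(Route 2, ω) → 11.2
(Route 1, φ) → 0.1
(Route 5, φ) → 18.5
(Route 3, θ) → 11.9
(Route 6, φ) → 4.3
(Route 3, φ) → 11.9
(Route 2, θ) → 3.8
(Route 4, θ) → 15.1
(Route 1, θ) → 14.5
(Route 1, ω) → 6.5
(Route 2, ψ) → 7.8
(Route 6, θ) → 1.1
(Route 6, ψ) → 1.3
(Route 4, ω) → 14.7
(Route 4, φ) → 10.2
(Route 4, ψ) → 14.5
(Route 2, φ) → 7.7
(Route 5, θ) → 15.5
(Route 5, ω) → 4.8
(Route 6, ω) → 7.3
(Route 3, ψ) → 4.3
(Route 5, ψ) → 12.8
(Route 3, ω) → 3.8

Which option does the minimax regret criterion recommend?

Column bests: θ=15.5, φ=18.5, ψ=14.5, ω=14.7.
Route 1 regrets: 1.0, 18.4, 2.2, 8.2 → max 18.4
Route 2 regrets: 11.7, 10.8, 6.7, 3.5 → max 11.7
Route 3 regrets: 3.6, 6.6, 10.2, 10.9 → max 10.9
Route 4 regrets: 0.4, 8.3, 0.0, 0.0 → max 8.3
Route 5 regrets: 0.0, 0.0, 1.7, 9.9 → max 9.9
Route 6 regrets: 14.4, 14.2, 13.2, 7.4 → max 14.4
Smallest max regret = 8.3 → Route 4.

Route 4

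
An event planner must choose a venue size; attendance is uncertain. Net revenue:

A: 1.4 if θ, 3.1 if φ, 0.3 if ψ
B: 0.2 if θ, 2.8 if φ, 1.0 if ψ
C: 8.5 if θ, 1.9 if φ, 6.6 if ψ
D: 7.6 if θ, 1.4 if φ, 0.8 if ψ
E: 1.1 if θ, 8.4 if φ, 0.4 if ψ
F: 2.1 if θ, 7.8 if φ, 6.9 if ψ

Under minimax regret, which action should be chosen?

F

Column bests: θ=8.5, φ=8.4, ψ=6.9.
A regrets: 7.1, 5.3, 6.6 → max 7.1
B regrets: 8.3, 5.6, 5.9 → max 8.3
C regrets: 0.0, 6.5, 0.3 → max 6.5
D regrets: 0.9, 7.0, 6.1 → max 7.0
E regrets: 7.4, 0.0, 6.5 → max 7.4
F regrets: 6.4, 0.6, 0.0 → max 6.4
Smallest max regret = 6.4 → F.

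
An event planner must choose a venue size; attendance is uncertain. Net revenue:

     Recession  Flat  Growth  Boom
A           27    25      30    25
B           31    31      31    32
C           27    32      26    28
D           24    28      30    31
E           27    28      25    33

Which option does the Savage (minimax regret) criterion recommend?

B

Column bests: Recession=31, Flat=32, Growth=31, Boom=33.
A regrets: 4, 7, 1, 8 → max 8
B regrets: 0, 1, 0, 1 → max 1
C regrets: 4, 0, 5, 5 → max 5
D regrets: 7, 4, 1, 2 → max 7
E regrets: 4, 4, 6, 0 → max 6
Smallest max regret = 1 → B.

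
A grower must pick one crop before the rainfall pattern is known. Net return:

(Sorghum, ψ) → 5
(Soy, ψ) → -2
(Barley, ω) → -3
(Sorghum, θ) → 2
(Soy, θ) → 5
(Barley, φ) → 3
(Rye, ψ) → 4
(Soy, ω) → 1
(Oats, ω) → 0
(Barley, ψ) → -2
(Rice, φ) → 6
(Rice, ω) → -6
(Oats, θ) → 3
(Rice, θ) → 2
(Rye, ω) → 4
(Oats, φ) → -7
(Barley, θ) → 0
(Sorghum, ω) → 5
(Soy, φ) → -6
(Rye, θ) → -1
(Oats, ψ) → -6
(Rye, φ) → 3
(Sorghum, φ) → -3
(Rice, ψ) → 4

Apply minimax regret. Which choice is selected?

Rye

Column bests: θ=5, φ=6, ψ=5, ω=5.
Sorghum regrets: 3, 9, 0, 0 → max 9
Barley regrets: 5, 3, 7, 8 → max 8
Oats regrets: 2, 13, 11, 5 → max 13
Rice regrets: 3, 0, 1, 11 → max 11
Rye regrets: 6, 3, 1, 1 → max 6
Soy regrets: 0, 12, 7, 4 → max 12
Smallest max regret = 6 → Rye.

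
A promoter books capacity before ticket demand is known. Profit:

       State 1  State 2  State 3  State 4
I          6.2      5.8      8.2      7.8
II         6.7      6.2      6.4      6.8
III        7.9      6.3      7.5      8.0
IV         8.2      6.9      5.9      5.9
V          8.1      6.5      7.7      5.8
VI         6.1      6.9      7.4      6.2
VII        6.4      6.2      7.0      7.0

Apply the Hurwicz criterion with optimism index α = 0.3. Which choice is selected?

I: 0.3·8.2 + 0.7·5.8 = 6.52
II: 0.3·6.8 + 0.7·6.2 = 6.38
III: 0.3·8.0 + 0.7·6.3 = 6.81
IV: 0.3·8.2 + 0.7·5.9 = 6.59
V: 0.3·8.1 + 0.7·5.8 = 6.49
VI: 0.3·7.4 + 0.7·6.1 = 6.49
VII: 0.3·7.0 + 0.7·6.2 = 6.44
Highest Hurwicz score = 6.81 → III.

III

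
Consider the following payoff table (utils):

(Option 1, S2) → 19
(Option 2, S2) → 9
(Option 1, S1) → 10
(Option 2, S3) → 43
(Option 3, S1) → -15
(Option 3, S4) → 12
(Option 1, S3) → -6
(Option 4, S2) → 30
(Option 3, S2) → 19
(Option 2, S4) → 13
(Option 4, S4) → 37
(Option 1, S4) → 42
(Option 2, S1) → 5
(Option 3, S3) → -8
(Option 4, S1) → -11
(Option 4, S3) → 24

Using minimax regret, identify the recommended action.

Option 4

Column bests: S1=10, S2=30, S3=43, S4=42.
Option 1 regrets: 0, 11, 49, 0 → max 49
Option 2 regrets: 5, 21, 0, 29 → max 29
Option 3 regrets: 25, 11, 51, 30 → max 51
Option 4 regrets: 21, 0, 19, 5 → max 21
Smallest max regret = 21 → Option 4.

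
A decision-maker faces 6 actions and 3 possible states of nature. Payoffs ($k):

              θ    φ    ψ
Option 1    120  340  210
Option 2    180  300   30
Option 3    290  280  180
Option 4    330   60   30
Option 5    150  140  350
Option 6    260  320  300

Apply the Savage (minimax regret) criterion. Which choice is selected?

Column bests: θ=330, φ=340, ψ=350.
Option 1 regrets: 210, 0, 140 → max 210
Option 2 regrets: 150, 40, 320 → max 320
Option 3 regrets: 40, 60, 170 → max 170
Option 4 regrets: 0, 280, 320 → max 320
Option 5 regrets: 180, 200, 0 → max 200
Option 6 regrets: 70, 20, 50 → max 70
Smallest max regret = 70 → Option 6.

Option 6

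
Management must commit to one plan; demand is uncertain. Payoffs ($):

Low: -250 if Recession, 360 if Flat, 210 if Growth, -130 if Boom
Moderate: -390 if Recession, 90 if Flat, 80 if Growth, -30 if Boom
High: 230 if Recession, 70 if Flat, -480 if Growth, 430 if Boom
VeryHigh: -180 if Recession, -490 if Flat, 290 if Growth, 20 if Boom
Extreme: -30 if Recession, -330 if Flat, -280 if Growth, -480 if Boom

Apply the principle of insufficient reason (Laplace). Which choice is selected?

Row averages: Low=47.5, Moderate=-62.5, High=62.5, VeryHigh=-90, Extreme=-280
Highest average = 62.5 → High.

High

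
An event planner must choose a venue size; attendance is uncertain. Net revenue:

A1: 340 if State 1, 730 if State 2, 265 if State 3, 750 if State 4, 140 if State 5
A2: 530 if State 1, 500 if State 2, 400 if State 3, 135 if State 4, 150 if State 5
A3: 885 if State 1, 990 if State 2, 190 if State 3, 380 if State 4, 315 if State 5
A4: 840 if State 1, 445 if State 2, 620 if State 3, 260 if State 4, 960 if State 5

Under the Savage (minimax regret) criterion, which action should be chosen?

Column bests: State 1=885, State 2=990, State 3=620, State 4=750, State 5=960.
A1 regrets: 545, 260, 355, 0, 820 → max 820
A2 regrets: 355, 490, 220, 615, 810 → max 810
A3 regrets: 0, 0, 430, 370, 645 → max 645
A4 regrets: 45, 545, 0, 490, 0 → max 545
Smallest max regret = 545 → A4.

A4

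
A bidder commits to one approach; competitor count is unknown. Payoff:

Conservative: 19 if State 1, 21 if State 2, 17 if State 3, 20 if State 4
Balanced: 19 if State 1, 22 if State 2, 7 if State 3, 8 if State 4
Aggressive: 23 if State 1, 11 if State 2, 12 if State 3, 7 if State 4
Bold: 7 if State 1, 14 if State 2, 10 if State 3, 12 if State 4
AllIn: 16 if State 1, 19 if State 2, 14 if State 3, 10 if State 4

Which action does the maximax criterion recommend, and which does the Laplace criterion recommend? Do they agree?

maximax → Aggressive; laplace → Conservative (disagree)

Row maxima: Conservative=21, Balanced=22, Aggressive=23, Bold=14, AllIn=19
Best best-case = 23 → Aggressive.
Row averages: Conservative=19.25, Balanced=14, Aggressive=13.25, Bold=10.75, AllIn=14.75
Highest average = 19.25 → Conservative.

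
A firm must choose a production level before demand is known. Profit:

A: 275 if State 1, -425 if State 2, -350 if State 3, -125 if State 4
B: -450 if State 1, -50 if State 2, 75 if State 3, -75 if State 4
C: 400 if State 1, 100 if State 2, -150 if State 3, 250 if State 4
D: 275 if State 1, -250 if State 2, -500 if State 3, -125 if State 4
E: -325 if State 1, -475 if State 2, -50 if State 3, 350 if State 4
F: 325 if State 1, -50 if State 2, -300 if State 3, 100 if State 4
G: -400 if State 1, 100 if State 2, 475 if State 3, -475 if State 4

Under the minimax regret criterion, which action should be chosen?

C

Column bests: State 1=400, State 2=100, State 3=475, State 4=350.
A regrets: 125, 525, 825, 475 → max 825
B regrets: 850, 150, 400, 425 → max 850
C regrets: 0, 0, 625, 100 → max 625
D regrets: 125, 350, 975, 475 → max 975
E regrets: 725, 575, 525, 0 → max 725
F regrets: 75, 150, 775, 250 → max 775
G regrets: 800, 0, 0, 825 → max 825
Smallest max regret = 625 → C.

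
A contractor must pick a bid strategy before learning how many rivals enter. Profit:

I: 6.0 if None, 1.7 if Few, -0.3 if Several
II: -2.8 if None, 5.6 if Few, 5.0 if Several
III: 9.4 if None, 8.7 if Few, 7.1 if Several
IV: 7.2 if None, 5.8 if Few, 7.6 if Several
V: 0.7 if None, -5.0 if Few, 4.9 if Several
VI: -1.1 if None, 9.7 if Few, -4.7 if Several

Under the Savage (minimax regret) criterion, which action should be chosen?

III

Column bests: None=9.4, Few=9.7, Several=7.6.
I regrets: 3.4, 8.0, 7.9 → max 8.0
II regrets: 12.2, 4.1, 2.6 → max 12.2
III regrets: 0.0, 1.0, 0.5 → max 1.0
IV regrets: 2.2, 3.9, 0.0 → max 3.9
V regrets: 8.7, 14.7, 2.7 → max 14.7
VI regrets: 10.5, 0.0, 12.3 → max 12.3
Smallest max regret = 1.0 → III.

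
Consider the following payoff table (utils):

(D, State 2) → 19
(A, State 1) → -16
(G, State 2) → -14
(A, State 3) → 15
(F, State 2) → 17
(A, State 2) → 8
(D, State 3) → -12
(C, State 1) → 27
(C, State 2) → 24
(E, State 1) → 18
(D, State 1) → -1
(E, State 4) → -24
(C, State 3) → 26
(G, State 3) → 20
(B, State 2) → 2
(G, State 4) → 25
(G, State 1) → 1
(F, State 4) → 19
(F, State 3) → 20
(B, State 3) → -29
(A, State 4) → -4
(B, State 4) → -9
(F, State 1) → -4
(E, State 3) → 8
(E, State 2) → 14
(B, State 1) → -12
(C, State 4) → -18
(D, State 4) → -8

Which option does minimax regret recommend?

Column bests: State 1=27, State 2=24, State 3=26, State 4=25.
A regrets: 43, 16, 11, 29 → max 43
B regrets: 39, 22, 55, 34 → max 55
C regrets: 0, 0, 0, 43 → max 43
D regrets: 28, 5, 38, 33 → max 38
E regrets: 9, 10, 18, 49 → max 49
F regrets: 31, 7, 6, 6 → max 31
G regrets: 26, 38, 6, 0 → max 38
Smallest max regret = 31 → F.

F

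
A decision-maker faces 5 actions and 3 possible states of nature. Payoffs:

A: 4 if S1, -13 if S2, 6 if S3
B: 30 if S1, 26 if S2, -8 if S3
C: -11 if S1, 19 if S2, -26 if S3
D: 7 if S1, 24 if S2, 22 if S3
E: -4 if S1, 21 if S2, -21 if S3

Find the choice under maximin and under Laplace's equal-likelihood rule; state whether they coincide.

Row minima: A=-13, B=-8, C=-26, D=7, E=-21
Best worst-case = 7 → D.
Row averages: A=-1, B=16, C=-6, D=53/3, E=-4/3
Highest average = 53/3 → D.

maximin → D; laplace → D (agree)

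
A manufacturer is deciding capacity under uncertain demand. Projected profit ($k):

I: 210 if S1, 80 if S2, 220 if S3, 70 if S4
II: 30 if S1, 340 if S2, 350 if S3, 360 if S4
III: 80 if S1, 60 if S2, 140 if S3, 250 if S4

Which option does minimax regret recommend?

Column bests: S1=210, S2=340, S3=350, S4=360.
I regrets: 0, 260, 130, 290 → max 290
II regrets: 180, 0, 0, 0 → max 180
III regrets: 130, 280, 210, 110 → max 280
Smallest max regret = 180 → II.

II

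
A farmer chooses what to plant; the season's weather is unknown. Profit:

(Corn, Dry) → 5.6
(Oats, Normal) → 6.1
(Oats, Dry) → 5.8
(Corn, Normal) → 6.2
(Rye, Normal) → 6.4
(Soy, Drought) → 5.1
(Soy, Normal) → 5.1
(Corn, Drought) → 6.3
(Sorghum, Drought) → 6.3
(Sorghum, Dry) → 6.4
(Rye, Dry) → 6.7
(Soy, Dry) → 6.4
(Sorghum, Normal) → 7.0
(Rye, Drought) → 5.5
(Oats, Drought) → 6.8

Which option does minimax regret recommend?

Column bests: Drought=6.8, Dry=6.7, Normal=7.0.
Corn regrets: 0.5, 1.1, 0.8 → max 1.1
Rye regrets: 1.3, 0.0, 0.6 → max 1.3
Oats regrets: 0.0, 0.9, 0.9 → max 0.9
Soy regrets: 1.7, 0.3, 1.9 → max 1.9
Sorghum regrets: 0.5, 0.3, 0.0 → max 0.5
Smallest max regret = 0.5 → Sorghum.

Sorghum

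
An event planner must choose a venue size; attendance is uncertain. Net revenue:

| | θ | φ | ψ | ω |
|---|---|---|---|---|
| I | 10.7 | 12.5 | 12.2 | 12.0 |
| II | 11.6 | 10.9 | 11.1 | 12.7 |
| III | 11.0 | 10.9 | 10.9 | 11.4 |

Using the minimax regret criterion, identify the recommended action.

Column bests: θ=11.6, φ=12.5, ψ=12.2, ω=12.7.
I regrets: 0.9, 0.0, 0.0, 0.7 → max 0.9
II regrets: 0.0, 1.6, 1.1, 0.0 → max 1.6
III regrets: 0.6, 1.6, 1.3, 1.3 → max 1.6
Smallest max regret = 0.9 → I.

I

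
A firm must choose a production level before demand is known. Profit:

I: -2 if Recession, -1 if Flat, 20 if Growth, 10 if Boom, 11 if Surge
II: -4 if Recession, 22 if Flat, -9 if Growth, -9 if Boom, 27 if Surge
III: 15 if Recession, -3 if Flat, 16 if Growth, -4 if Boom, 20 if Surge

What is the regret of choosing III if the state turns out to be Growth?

4

Best payoff under Growth is 20.
Regret = 20 − 16 = 4.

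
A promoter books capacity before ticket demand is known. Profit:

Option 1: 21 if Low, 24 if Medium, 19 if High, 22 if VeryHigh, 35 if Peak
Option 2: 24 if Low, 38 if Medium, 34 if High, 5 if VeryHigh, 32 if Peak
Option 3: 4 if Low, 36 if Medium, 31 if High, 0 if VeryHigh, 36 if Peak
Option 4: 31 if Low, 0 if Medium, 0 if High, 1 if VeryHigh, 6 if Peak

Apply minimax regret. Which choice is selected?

Option 1

Column bests: Low=31, Medium=38, High=34, VeryHigh=22, Peak=36.
Option 1 regrets: 10, 14, 15, 0, 1 → max 15
Option 2 regrets: 7, 0, 0, 17, 4 → max 17
Option 3 regrets: 27, 2, 3, 22, 0 → max 27
Option 4 regrets: 0, 38, 34, 21, 30 → max 38
Smallest max regret = 15 → Option 1.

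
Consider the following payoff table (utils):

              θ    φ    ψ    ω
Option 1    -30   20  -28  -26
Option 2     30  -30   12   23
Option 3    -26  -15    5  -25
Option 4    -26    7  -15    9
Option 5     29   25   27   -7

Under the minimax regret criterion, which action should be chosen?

Column bests: θ=30, φ=25, ψ=27, ω=23.
Option 1 regrets: 60, 5, 55, 49 → max 60
Option 2 regrets: 0, 55, 15, 0 → max 55
Option 3 regrets: 56, 40, 22, 48 → max 56
Option 4 regrets: 56, 18, 42, 14 → max 56
Option 5 regrets: 1, 0, 0, 30 → max 30
Smallest max regret = 30 → Option 5.

Option 5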